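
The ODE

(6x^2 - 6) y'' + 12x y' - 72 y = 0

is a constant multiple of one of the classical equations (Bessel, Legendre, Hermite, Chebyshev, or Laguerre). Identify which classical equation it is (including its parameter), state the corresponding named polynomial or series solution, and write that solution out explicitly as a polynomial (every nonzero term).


All three coefficients share the factor -6; dividing through by -6 gives  (1 - x^2) y'' - 2x y' + 12 y = 0.
This matches the Legendre equation (1 - x^2) y'' - 2x y' + n(n+1) y = 0 (note the -2x y' term) with n(n+1) = 12, so n = 3; the polynomial solution is P_3(x).
With y = sum_k a_k x^k, matching x^k gives (k+2)(k+1) a_{k+2} = [k(k+1) - n(n+1)] a_k = (k - 3)(k + 4) a_k. The right side vanishes at k = 3, so the series with the parity of 3 terminates at degree 3.
Standard normalization (P_n(1) = 1): leading coefficient (2n)!/(2^n (n!)^2) = 720/(8*36) = 5/2, so a_3 = 5/2. Work downward with a_k = (k+1)(k+2) a_{k+2} / ((k - 3)(k + 4)):
  a_1 = (2)(3)(5/2) / ((1 - 3)(1 + 4)) = 15/(-10) = -3/2
Hence P_3(x) = 5 x^3/2 - 3 x/2.

P_3(x); series = 5 x^3/2 - 3 x/2


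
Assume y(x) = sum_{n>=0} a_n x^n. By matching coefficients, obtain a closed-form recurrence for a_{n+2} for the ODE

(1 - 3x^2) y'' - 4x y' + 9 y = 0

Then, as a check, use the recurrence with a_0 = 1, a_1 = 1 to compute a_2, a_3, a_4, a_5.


Substitute y = sum_n a_n x^n.
(1 - 3 x^2) y'' contributes (n+2)(n+1) a_{n+2} - 3 n(n-1) a_n at x^n.
-4 x y'(x) contributes -4 n a_n at x^n.
9 y(x) contributes 9 a_n at x^n.
Matching x^n: (n+2)(n+1) a_{n+2} + (-3 n(n-1) - 4 n + 9) a_n = 0.
Thus a_{n+2} = (3 n(n-1) + 4 n - 9) / ((n+1)(n+2)) * a_n.

Check with a_0 = 1, a_1 = 1 (apply the recurrence for n = 0, 1, 2, 3): a_0 = 1, a_1 = 1, a_2 = -9/2, a_3 = -5/6, a_4 = -15/8, a_5 = -7/8.

a_(n+2) = (3 n(n-1) + 4 n - 9) / ((n+1)(n+2)) * a_n; check: a_0 = 1, a_1 = 1, a_2 = -9/2, a_3 = -5/6, a_4 = -15/8, a_5 = -7/8


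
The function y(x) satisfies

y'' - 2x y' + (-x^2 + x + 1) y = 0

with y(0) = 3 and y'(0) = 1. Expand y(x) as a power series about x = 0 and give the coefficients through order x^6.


Ansatz: y(x) = sum_{n>=0} a_n x^n, so y'(x) = sum_{n>=1} n a_n x^(n-1) and y''(x) = sum_{n>=2} n(n-1) a_n x^(n-2).
Substitute into P(x) y'' + Q(x) y' + R(x) y = 0 with P(x) = 1, Q(x) = -2x, R(x) = -x^2 + x + 1, and match powers of x.
Initial conditions: a_0 = 3, a_1 = 1.
Setting the coefficient of each power of x to zero and solving order by order (substituting the coefficients already found):
  x^0: 2 a_2 + a_0 = 0  ->  2 a_2 = -a_0 = -3  ->  a_2 = -3/2
  x^1: 6 a_3 - a_1 + a_0 = 0  ->  6 a_3 = a_1 - a_0 = -2  ->  a_3 = -1/3
  x^2: 12 a_4 - 3 a_2 + a_1 - a_0 = 0  ->  12 a_4 = 3 a_2 - a_1 + a_0 = -5/2  ->  a_4 = -5/24
  x^3: 20 a_5 - 5 a_3 + a_2 - a_1 = 0  ->  20 a_5 = 5 a_3 - a_2 + a_1 = 5/6  ->  a_5 = 1/24
  x^4: 30 a_6 - 7 a_4 + a_3 - a_2 = 0  ->  30 a_6 = 7 a_4 - a_3 + a_2 = -21/8  ->  a_6 = -7/80
Truncated series: y(x) = 3 + x - (3/2) x^2 - (1/3) x^3 - (5/24) x^4 + (1/24) x^5 - (7/80) x^6 + O(x^7).

a_0 = 3; a_1 = 1; a_2 = -3/2; a_3 = -1/3; a_4 = -5/24; a_5 = 1/24; a_6 = -7/80


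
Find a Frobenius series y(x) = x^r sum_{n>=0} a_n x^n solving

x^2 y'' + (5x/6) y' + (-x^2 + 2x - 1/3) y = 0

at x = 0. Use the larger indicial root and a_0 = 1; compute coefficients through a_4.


Write in Frobenius form y'' + (p(x)/x) y' + (q(x)/x^2) y = 0:
  p(x) = 5/6,  q(x) = -x^2 + 2x - 1/3.
Indicial equation: r(r-1) + (5/6) r + (-1/3) = 0 -> roots r_1 = 2/3, r_2 = -1/2.
Take r = r_1 = 2/3. Let y(x) = x^r sum_{n>=0} a_n x^n with a_0 = 1.
Substitute y = x^r sum a_n x^n and match x^{r+n}. The recurrence is
  D(n) a_n + 2 a_{n-1} - 1 a_{n-2} = 0,  where D(n) = (r+n)(r+n-1) + (5/6)(r+n) + (-1/3).
  a_n = [-2 a_{n-1} + 1 a_{n-2}] / D(n).
Since the indicial polynomial factors as (r - r_1)(r - r_2), D(n) = (r_1 + n - r_1)(r_1 + n - r_2) = n(n + 7/6).
Evaluating step by step (a_0 = 1):
  n = 1: D(1) = 1(1 + 7/6) = 13/6; numerator = -2(1) = -2; a_1 = (-2)/(13/6) = -12/13
  n = 2: D(2) = 2(2 + 7/6) = 19/3; numerator = -2(-12/13) + 1(1) = 37/13; a_2 = (37/13)/(19/3) = 111/247
  n = 3: D(3) = 3(3 + 7/6) = 25/2; numerator = -2(111/247) + 1(-12/13) = -450/247; a_3 = (-450/247)/(25/2) = -36/247
  n = 4: D(4) = 4(4 + 7/6) = 62/3; numerator = -2(-36/247) + 1(111/247) = 183/247; a_4 = (183/247)/(62/3) = 549/15314

r = 2/3; a_0 = 1; a_1 = -12/13; a_2 = 111/247; a_3 = -36/247; a_4 = 549/15314


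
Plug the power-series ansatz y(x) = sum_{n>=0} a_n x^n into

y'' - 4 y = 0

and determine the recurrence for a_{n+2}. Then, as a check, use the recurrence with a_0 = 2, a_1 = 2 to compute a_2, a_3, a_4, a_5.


Substitute y = sum_n a_n x^n into y'' + (const) y = 0.
y''(x) = sum_{n>=0} (n+2)(n+1) a_{n+2} x^n.
The ODE becomes sum_n [(n+2)(n+1) a_{n+2} - 4 a_n] x^n = 0.
Setting each coefficient to zero gives the recurrence:
  (n+2)(n+1) a_{n+2} - 4 a_n = 0,
  a_{n+2} = 4 / ((n+1)(n+2)) a_n.

Check with a_0 = 2, a_1 = 2 (apply the recurrence for n = 0, 1, 2, 3): a_0 = 2, a_1 = 2, a_2 = 4, a_3 = 4/3, a_4 = 4/3, a_5 = 4/15.

a_{n+2} = 4/((n+1)(n+2)) * a_n; check: a_0 = 2, a_1 = 2, a_2 = 4, a_3 = 4/3, a_4 = 4/3, a_5 = 4/15


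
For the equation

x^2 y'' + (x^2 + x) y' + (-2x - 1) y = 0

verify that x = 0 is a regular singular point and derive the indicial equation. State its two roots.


Divide by x^2 to reach normal form y'' + P_1(x) y' + P_2(x) y = 0 with P_1(x) = 1 + 1/x and P_2(x) = -2/x - 1/x^2.
x = 0 is a singular point because the y'-coefficient 1 + 1/x has a pole at x = 0 and the y-coefficient -2/x - 1/x^2 has a pole at x = 0.
It is a regular singular point because x P_1(x) = p(x) = x + 1 and x^2 P_2(x) = q(x) = -2x - 1 are polynomials, hence analytic at x = 0.
p(0) = 1,  q(0) = -1.
Indicial equation: r(r-1) + p(0) r + q(0) = 0, i.e. r^2 + (p(0) - 1) r + q(0) = 0, i.e. r^2 - 1 = 0.
Discriminant: (0)^2 - 4(-1) = 4, so r = (0 ± 2)/2.
Solving: r_1 = 1, r_2 = -1.

indicial: r^2 - 1 = 0; roots r_1 = 1, r_2 = -1


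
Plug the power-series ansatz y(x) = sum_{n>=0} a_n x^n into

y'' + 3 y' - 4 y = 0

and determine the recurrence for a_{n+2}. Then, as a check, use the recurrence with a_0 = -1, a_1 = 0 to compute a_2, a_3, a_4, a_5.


Substitute y = sum_n a_n x^n.
y''(x) has coefficient (n+2)(n+1) a_{n+2} at x^n;
3 y'(x) has coefficient 3 (n+1) a_{n+1} at x^n;
-4 y(x) has coefficient -4 a_n at x^n.
Matching x^n: (n+2)(n+1) a_{n+2} + 3 (n+1) a_{n+1} - 4 a_n = 0.
Thus a_{n+2} = [-3 (n+1) a_{n+1} + 4 a_n] / ((n+1)(n+2)).

Check with a_0 = -1, a_1 = 0 (apply the recurrence for n = 0, 1, 2, 3): a_0 = -1, a_1 = 0, a_2 = -2, a_3 = 2, a_4 = -13/6, a_5 = 17/10.

a_(n+2) = [-3 (n+1) a_(n+1) + 4 a_n] / ((n+1)(n+2)); check: a_0 = -1, a_1 = 0, a_2 = -2, a_3 = 2, a_4 = -13/6, a_5 = 17/10


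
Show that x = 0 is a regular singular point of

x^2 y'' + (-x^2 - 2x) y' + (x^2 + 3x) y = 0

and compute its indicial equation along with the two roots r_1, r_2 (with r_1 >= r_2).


Divide by x^2 to reach normal form y'' + P_1(x) y' + P_2(x) y = 0 with P_1(x) = -1 - 2/x and P_2(x) = 1 + 3/x.
x = 0 is a singular point because the y'-coefficient -1 - 2/x has a pole at x = 0 and the y-coefficient 1 + 3/x has a pole at x = 0.
It is a regular singular point because x P_1(x) = p(x) = -x - 2 and x^2 P_2(x) = q(x) = x^2 + 3x are polynomials, hence analytic at x = 0.
p(0) = -2,  q(0) = 0.
Indicial equation: r(r-1) + p(0) r + q(0) = 0, i.e. r^2 + (p(0) - 1) r + q(0) = 0, i.e. r^2 - 3 r = 0.
Discriminant: (-3)^2 - 4(0) = 9, so r = (3 ± 3)/2.
Solving: r_1 = 3, r_2 = 0.

indicial: r^2 - 3 r = 0; roots r_1 = 3, r_2 = 0


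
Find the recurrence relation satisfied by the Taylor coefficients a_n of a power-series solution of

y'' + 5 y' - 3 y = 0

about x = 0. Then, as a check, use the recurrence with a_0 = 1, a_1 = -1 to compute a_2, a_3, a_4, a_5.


Substitute y = sum_n a_n x^n.
y''(x) has coefficient (n+2)(n+1) a_{n+2} at x^n;
5 y'(x) has coefficient 5 (n+1) a_{n+1} at x^n;
-3 y(x) has coefficient -3 a_n at x^n.
Matching x^n: (n+2)(n+1) a_{n+2} + 5 (n+1) a_{n+1} - 3 a_n = 0.
Thus a_{n+2} = [-5 (n+1) a_{n+1} + 3 a_n] / ((n+1)(n+2)).

Check with a_0 = 1, a_1 = -1 (apply the recurrence for n = 0, 1, 2, 3): a_0 = 1, a_1 = -1, a_2 = 4, a_3 = -43/6, a_4 = 239/24, a_5 = -331/30.

a_(n+2) = [-5 (n+1) a_(n+1) + 3 a_n] / ((n+1)(n+2)); check: a_0 = 1, a_1 = -1, a_2 = 4, a_3 = -43/6, a_4 = 239/24, a_5 = -331/30


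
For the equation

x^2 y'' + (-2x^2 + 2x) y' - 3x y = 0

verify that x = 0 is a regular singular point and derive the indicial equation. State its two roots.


Divide by x^2 to reach normal form y'' + P_1(x) y' + P_2(x) y = 0 with P_1(x) = -2 + 2/x and P_2(x) = -3/x.
x = 0 is a singular point because the y'-coefficient -2 + 2/x has a pole at x = 0 and the y-coefficient -3/x has a pole at x = 0.
It is a regular singular point because x P_1(x) = p(x) = 2 - 2x and x^2 P_2(x) = q(x) = -3x are polynomials, hence analytic at x = 0.
p(0) = 2,  q(0) = 0.
Indicial equation: r(r-1) + p(0) r + q(0) = 0, i.e. r^2 + (p(0) - 1) r + q(0) = 0, i.e. r^2 + 1 r = 0.
Discriminant: (1)^2 - 4(0) = 1, so r = (-1 ± 1)/2.
Solving: r_1 = 0, r_2 = -1.

indicial: r^2 + 1 r = 0; roots r_1 = 0, r_2 = -1


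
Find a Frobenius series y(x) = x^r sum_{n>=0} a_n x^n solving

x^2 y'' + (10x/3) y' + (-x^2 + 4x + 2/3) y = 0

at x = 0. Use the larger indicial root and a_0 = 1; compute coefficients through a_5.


Write in Frobenius form y'' + (p(x)/x) y' + (q(x)/x^2) y = 0:
  p(x) = 10/3,  q(x) = -x^2 + 4x + 2/3.
Indicial equation: r(r-1) + (10/3) r + (2/3) = 0 -> roots r_1 = -1/3, r_2 = -2.
Take r = r_1 = -1/3. Let y(x) = x^r sum_{n>=0} a_n x^n with a_0 = 1.
Substitute y = x^r sum a_n x^n and match x^{r+n}. The recurrence is
  D(n) a_n + 4 a_{n-1} - 1 a_{n-2} = 0,  where D(n) = (r+n)(r+n-1) + (10/3)(r+n) + (2/3).
  a_n = [-4 a_{n-1} + 1 a_{n-2}] / D(n).
Since the indicial polynomial factors as (r - r_1)(r - r_2), D(n) = (r_1 + n - r_1)(r_1 + n - r_2) = n(n + 5/3).
Evaluating step by step (a_0 = 1):
  n = 1: D(1) = 1(1 + 5/3) = 8/3; numerator = -4(1) = -4; a_1 = (-4)/(8/3) = -3/2
  n = 2: D(2) = 2(2 + 5/3) = 22/3; numerator = -4(-3/2) + 1(1) = 7; a_2 = (7)/(22/3) = 21/22
  n = 3: D(3) = 3(3 + 5/3) = 14; numerator = -4(21/22) + 1(-3/2) = -117/22; a_3 = (-117/22)/(14) = -117/308
  n = 4: D(4) = 4(4 + 5/3) = 68/3; numerator = -4(-117/308) + 1(21/22) = 381/154; a_4 = (381/154)/(68/3) = 1143/10472
  n = 5: D(5) = 5(5 + 5/3) = 100/3; numerator = -4(1143/10472) + 1(-117/308) = -4275/5236; a_5 = (-4275/5236)/(100/3) = -513/20944

r = -1/3; a_0 = 1; a_1 = -3/2; a_2 = 21/22; a_3 = -117/308; a_4 = 1143/10472; a_5 = -513/20944


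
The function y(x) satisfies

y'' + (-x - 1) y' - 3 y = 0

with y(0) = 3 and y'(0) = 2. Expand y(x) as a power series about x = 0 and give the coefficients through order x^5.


Ansatz: y(x) = sum_{n>=0} a_n x^n, so y'(x) = sum_{n>=1} n a_n x^(n-1) and y''(x) = sum_{n>=2} n(n-1) a_n x^(n-2).
Substitute into P(x) y'' + Q(x) y' + R(x) y = 0 with P(x) = 1, Q(x) = -x - 1, R(x) = -3, and match powers of x.
Initial conditions: a_0 = 3, a_1 = 2.
Setting the coefficient of each power of x to zero and solving order by order (substituting the coefficients already found):
  x^0: 2 a_2 - a_1 - 3 a_0 = 0  ->  2 a_2 = a_1 + 3 a_0 = 11  ->  a_2 = 11/2
  x^1: 6 a_3 - 2 a_2 - 4 a_1 = 0  ->  6 a_3 = 2 a_2 + 4 a_1 = 19  ->  a_3 = 19/6
  x^2: 12 a_4 - 3 a_3 - 5 a_2 = 0  ->  12 a_4 = 3 a_3 + 5 a_2 = 37  ->  a_4 = 37/12
  x^3: 20 a_5 - 4 a_4 - 6 a_3 = 0  ->  20 a_5 = 4 a_4 + 6 a_3 = 94/3  ->  a_5 = 47/30
Truncated series: y(x) = 3 + 2 x + (11/2) x^2 + (19/6) x^3 + (37/12) x^4 + (47/30) x^5 + O(x^6).

a_0 = 3; a_1 = 2; a_2 = 11/2; a_3 = 19/6; a_4 = 37/12; a_5 = 47/30


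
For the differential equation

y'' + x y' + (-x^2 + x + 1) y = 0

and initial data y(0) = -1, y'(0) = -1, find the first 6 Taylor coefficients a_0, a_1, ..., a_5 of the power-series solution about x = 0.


Ansatz: y(x) = sum_{n>=0} a_n x^n, so y'(x) = sum_{n>=1} n a_n x^(n-1) and y''(x) = sum_{n>=2} n(n-1) a_n x^(n-2).
Substitute into P(x) y'' + Q(x) y' + R(x) y = 0 with P(x) = 1, Q(x) = x, R(x) = -x^2 + x + 1, and match powers of x.
Initial conditions: a_0 = -1, a_1 = -1.
Setting the coefficient of each power of x to zero and solving order by order (substituting the coefficients already found):
  x^0: 2 a_2 + a_0 = 0  ->  2 a_2 = -a_0 = 1  ->  a_2 = 1/2
  x^1: 6 a_3 + 2 a_1 + a_0 = 0  ->  6 a_3 = -2 a_1 - a_0 = 3  ->  a_3 = 1/2
  x^2: 12 a_4 + 3 a_2 + a_1 - a_0 = 0  ->  12 a_4 = -3 a_2 - a_1 + a_0 = -3/2  ->  a_4 = -1/8
  x^3: 20 a_5 + 4 a_3 + a_2 - a_1 = 0  ->  20 a_5 = -4 a_3 - a_2 + a_1 = -7/2  ->  a_5 = -7/40
Truncated series: y(x) = -1 - x + (1/2) x^2 + (1/2) x^3 - (1/8) x^4 - (7/40) x^5 + O(x^6).

a_0 = -1; a_1 = -1; a_2 = 1/2; a_3 = 1/2; a_4 = -1/8; a_5 = -7/40


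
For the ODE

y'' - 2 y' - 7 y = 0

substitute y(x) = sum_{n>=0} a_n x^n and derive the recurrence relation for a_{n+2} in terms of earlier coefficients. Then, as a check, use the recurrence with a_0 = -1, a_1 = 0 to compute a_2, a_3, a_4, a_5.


Substitute y = sum_n a_n x^n.
y''(x) has coefficient (n+2)(n+1) a_{n+2} at x^n;
-2 y'(x) has coefficient -2 (n+1) a_{n+1} at x^n;
-7 y(x) has coefficient -7 a_n at x^n.
Matching x^n: (n+2)(n+1) a_{n+2} - 2 (n+1) a_{n+1} - 7 a_n = 0.
Thus a_{n+2} = [2 (n+1) a_{n+1} + 7 a_n] / ((n+1)(n+2)).

Check with a_0 = -1, a_1 = 0 (apply the recurrence for n = 0, 1, 2, 3): a_0 = -1, a_1 = 0, a_2 = -7/2, a_3 = -7/3, a_4 = -77/24, a_5 = -21/10.

a_(n+2) = [2 (n+1) a_(n+1) + 7 a_n] / ((n+1)(n+2)); check: a_0 = -1, a_1 = 0, a_2 = -7/2, a_3 = -7/3, a_4 = -77/24, a_5 = -21/10


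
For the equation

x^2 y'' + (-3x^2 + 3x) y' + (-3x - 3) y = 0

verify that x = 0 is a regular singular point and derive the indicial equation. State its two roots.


Divide by x^2 to reach normal form y'' + P_1(x) y' + P_2(x) y = 0 with P_1(x) = -3 + 3/x and P_2(x) = -3/x - 3/x^2.
x = 0 is a singular point because the y'-coefficient -3 + 3/x has a pole at x = 0 and the y-coefficient -3/x - 3/x^2 has a pole at x = 0.
It is a regular singular point because x P_1(x) = p(x) = 3 - 3x and x^2 P_2(x) = q(x) = -3x - 3 are polynomials, hence analytic at x = 0.
p(0) = 3,  q(0) = -3.
Indicial equation: r(r-1) + p(0) r + q(0) = 0, i.e. r^2 + (p(0) - 1) r + q(0) = 0, i.e. r^2 + 2 r - 3 = 0.
Discriminant: (2)^2 - 4(-3) = 16, so r = (-2 ± 4)/2.
Solving: r_1 = 1, r_2 = -3.

indicial: r^2 + 2 r - 3 = 0; roots r_1 = 1, r_2 = -3


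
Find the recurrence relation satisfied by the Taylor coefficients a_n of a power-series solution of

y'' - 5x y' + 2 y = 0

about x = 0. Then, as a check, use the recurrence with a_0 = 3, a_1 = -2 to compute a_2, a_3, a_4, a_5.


Substitute y = sum_n a_n x^n.
y''(x) has coefficient (n+2)(n+1) a_{n+2} at x^n;
-5 x y'(x) has coefficient -5 n a_n at x^n (shift);
2 y(x) has coefficient 2 a_n at x^n.
Matching x^n: (n+2)(n+1) a_{n+2} + (-5n + 2) a_n = 0.
Thus a_{n+2} = (5n - 2) / ((n+1)(n+2)) * a_n.

Check with a_0 = 3, a_1 = -2 (apply the recurrence for n = 0, 1, 2, 3): a_0 = 3, a_1 = -2, a_2 = -3, a_3 = -1, a_4 = -2, a_5 = -13/20.

a_(n+2) = (5n - 2) / ((n+1)(n+2)) * a_n; check: a_0 = 3, a_1 = -2, a_2 = -3, a_3 = -1, a_4 = -2, a_5 = -13/20


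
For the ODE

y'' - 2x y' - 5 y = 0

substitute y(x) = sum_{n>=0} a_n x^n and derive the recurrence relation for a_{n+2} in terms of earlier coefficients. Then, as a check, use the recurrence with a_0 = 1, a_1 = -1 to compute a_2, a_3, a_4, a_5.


Substitute y = sum_n a_n x^n.
y''(x) has coefficient (n+2)(n+1) a_{n+2} at x^n;
-2 x y'(x) has coefficient -2 n a_n at x^n (shift);
-5 y(x) has coefficient -5 a_n at x^n.
Matching x^n: (n+2)(n+1) a_{n+2} + (-2n - 5) a_n = 0.
Thus a_{n+2} = (2n + 5) / ((n+1)(n+2)) * a_n.

Check with a_0 = 1, a_1 = -1 (apply the recurrence for n = 0, 1, 2, 3): a_0 = 1, a_1 = -1, a_2 = 5/2, a_3 = -7/6, a_4 = 15/8, a_5 = -77/120.

a_(n+2) = (2n + 5) / ((n+1)(n+2)) * a_n; check: a_0 = 1, a_1 = -1, a_2 = 5/2, a_3 = -7/6, a_4 = 15/8, a_5 = -77/120


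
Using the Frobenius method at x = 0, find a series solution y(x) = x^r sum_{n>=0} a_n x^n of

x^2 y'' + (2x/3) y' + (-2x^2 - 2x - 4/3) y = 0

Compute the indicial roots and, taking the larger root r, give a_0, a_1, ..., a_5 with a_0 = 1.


Write in Frobenius form y'' + (p(x)/x) y' + (q(x)/x^2) y = 0:
  p(x) = 2/3,  q(x) = -2x^2 - 2x - 4/3.
Indicial equation: r(r-1) + (2/3) r + (-4/3) = 0 -> roots r_1 = 4/3, r_2 = -1.
Take r = r_1 = 4/3. Let y(x) = x^r sum_{n>=0} a_n x^n with a_0 = 1.
Substitute y = x^r sum a_n x^n and match x^{r+n}. The recurrence is
  D(n) a_n - 2 a_{n-1} - 2 a_{n-2} = 0,  where D(n) = (r+n)(r+n-1) + (2/3)(r+n) + (-4/3).
  a_n = [2 a_{n-1} + 2 a_{n-2}] / D(n).
Since the indicial polynomial factors as (r - r_1)(r - r_2), D(n) = (r_1 + n - r_1)(r_1 + n - r_2) = n(n + 7/3).
Evaluating step by step (a_0 = 1):
  n = 1: D(1) = 1(1 + 7/3) = 10/3; numerator = 2(1) = 2; a_1 = (2)/(10/3) = 3/5
  n = 2: D(2) = 2(2 + 7/3) = 26/3; numerator = 2(3/5) + 2(1) = 16/5; a_2 = (16/5)/(26/3) = 24/65
  n = 3: D(3) = 3(3 + 7/3) = 16; numerator = 2(24/65) + 2(3/5) = 126/65; a_3 = (126/65)/(16) = 63/520
  n = 4: D(4) = 4(4 + 7/3) = 76/3; numerator = 2(63/520) + 2(24/65) = 51/52; a_4 = (51/52)/(76/3) = 153/3952
  n = 5: D(5) = 5(5 + 7/3) = 110/3; numerator = 2(153/3952) + 2(63/520) = 243/760; a_5 = (243/760)/(110/3) = 729/83600

r = 4/3; a_0 = 1; a_1 = 3/5; a_2 = 24/65; a_3 = 63/520; a_4 = 153/3952; a_5 = 729/83600


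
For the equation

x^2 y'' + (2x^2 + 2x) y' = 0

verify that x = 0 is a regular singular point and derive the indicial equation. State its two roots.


Divide by x^2 to reach normal form y'' + P_1(x) y' + P_2(x) y = 0 with P_1(x) = 2 + 2/x and P_2(x) = 0.
x = 0 is a singular point because the y'-coefficient 2 + 2/x has a pole at x = 0.
It is a regular singular point because x P_1(x) = p(x) = 2x + 2 and x^2 P_2(x) = q(x) = 0 are polynomials, hence analytic at x = 0.
p(0) = 2,  q(0) = 0.
Indicial equation: r(r-1) + p(0) r + q(0) = 0, i.e. r^2 + (p(0) - 1) r + q(0) = 0, i.e. r^2 + 1 r = 0.
Discriminant: (1)^2 - 4(0) = 1, so r = (-1 ± 1)/2.
Solving: r_1 = 0, r_2 = -1.

indicial: r^2 + 1 r = 0; roots r_1 = 0, r_2 = -1


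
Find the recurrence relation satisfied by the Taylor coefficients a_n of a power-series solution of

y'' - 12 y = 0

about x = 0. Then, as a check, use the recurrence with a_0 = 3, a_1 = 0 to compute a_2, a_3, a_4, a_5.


Substitute y = sum_n a_n x^n into y'' + (const) y = 0.
y''(x) = sum_{n>=0} (n+2)(n+1) a_{n+2} x^n.
The ODE becomes sum_n [(n+2)(n+1) a_{n+2} - 12 a_n] x^n = 0.
Setting each coefficient to zero gives the recurrence:
  (n+2)(n+1) a_{n+2} - 12 a_n = 0,
  a_{n+2} = 12 / ((n+1)(n+2)) a_n.

Check with a_0 = 3, a_1 = 0 (apply the recurrence for n = 0, 1, 2, 3): a_0 = 3, a_1 = 0, a_2 = 18, a_3 = 0, a_4 = 18, a_5 = 0.

a_{n+2} = 12/((n+1)(n+2)) * a_n; check: a_0 = 3, a_1 = 0, a_2 = 18, a_3 = 0, a_4 = 18, a_5 = 0


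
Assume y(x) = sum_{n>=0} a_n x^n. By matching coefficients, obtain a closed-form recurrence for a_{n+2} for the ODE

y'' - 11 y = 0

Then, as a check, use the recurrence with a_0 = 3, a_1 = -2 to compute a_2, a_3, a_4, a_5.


Substitute y = sum_n a_n x^n into y'' + (const) y = 0.
y''(x) = sum_{n>=0} (n+2)(n+1) a_{n+2} x^n.
The ODE becomes sum_n [(n+2)(n+1) a_{n+2} - 11 a_n] x^n = 0.
Setting each coefficient to zero gives the recurrence:
  (n+2)(n+1) a_{n+2} - 11 a_n = 0,
  a_{n+2} = 11 / ((n+1)(n+2)) a_n.

Check with a_0 = 3, a_1 = -2 (apply the recurrence for n = 0, 1, 2, 3): a_0 = 3, a_1 = -2, a_2 = 33/2, a_3 = -11/3, a_4 = 121/8, a_5 = -121/60.

a_{n+2} = 11/((n+1)(n+2)) * a_n; check: a_0 = 3, a_1 = -2, a_2 = 33/2, a_3 = -11/3, a_4 = 121/8, a_5 = -121/60


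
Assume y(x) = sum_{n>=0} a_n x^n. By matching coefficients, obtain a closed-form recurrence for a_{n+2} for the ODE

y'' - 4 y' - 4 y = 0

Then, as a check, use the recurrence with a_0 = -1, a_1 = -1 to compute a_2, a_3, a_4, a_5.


Substitute y = sum_n a_n x^n.
y''(x) has coefficient (n+2)(n+1) a_{n+2} at x^n;
-4 y'(x) has coefficient -4 (n+1) a_{n+1} at x^n;
-4 y(x) has coefficient -4 a_n at x^n.
Matching x^n: (n+2)(n+1) a_{n+2} - 4 (n+1) a_{n+1} - 4 a_n = 0.
Thus a_{n+2} = [4 (n+1) a_{n+1} + 4 a_n] / ((n+1)(n+2)).

Check with a_0 = -1, a_1 = -1 (apply the recurrence for n = 0, 1, 2, 3): a_0 = -1, a_1 = -1, a_2 = -4, a_3 = -6, a_4 = -22/3, a_5 = -106/15.

a_(n+2) = [4 (n+1) a_(n+1) + 4 a_n] / ((n+1)(n+2)); check: a_0 = -1, a_1 = -1, a_2 = -4, a_3 = -6, a_4 = -22/3, a_5 = -106/15


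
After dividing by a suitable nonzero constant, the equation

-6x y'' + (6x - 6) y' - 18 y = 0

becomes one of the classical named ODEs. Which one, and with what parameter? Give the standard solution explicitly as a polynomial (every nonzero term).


All three coefficients share the factor -6; dividing through by -6 gives  x y'' + (1 - x) y' + 3 y = 0.
This matches the Laguerre equation x y'' + (1 - x) y' + n y = 0 with n = 3; the polynomial solution is L_3(x).
With y = sum_k a_k x^k, matching x^k gives (k+1)k a_{k+1} + (k+1) a_{k+1} - k a_k + n a_k = 0, i.e. (k+1)^2 a_{k+1} = (k - n) a_k = (k - 3) a_k. The right side vanishes at k = 3, so the series terminates at degree 3.
Standard normalization L_n(0) = 1 gives a_0 = 1. Work upward with a_{k+1} = (k - 3) a_k / (k+1)^2:
  a_1 = (0 - 3)(1) / 1^2 = -3/1 = -3
  a_2 = (1 - 3)(-3) / 2^2 = 6/4 = 3/2
  a_3 = (2 - 3)(3/2) / 3^2 = (-3/2)/9 = -1/6
Hence L_3(x) = -x^3/6 + 3 x^2/2 - 3 x + 1.

L_3(x); series = -x^3/6 + 3 x^2/2 - 3 x + 1


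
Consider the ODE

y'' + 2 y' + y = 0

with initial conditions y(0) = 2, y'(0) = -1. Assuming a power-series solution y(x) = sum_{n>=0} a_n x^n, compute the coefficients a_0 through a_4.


Ansatz: y(x) = sum_{n>=0} a_n x^n, so y'(x) = sum_{n>=1} n a_n x^(n-1) and y''(x) = sum_{n>=2} n(n-1) a_n x^(n-2).
Substitute into P(x) y'' + Q(x) y' + R(x) y = 0 with P(x) = 1, Q(x) = 2, R(x) = 1, and match powers of x.
Initial conditions: a_0 = 2, a_1 = -1.
Setting the coefficient of each power of x to zero and solving order by order (substituting the coefficients already found):
  x^0: 2 a_2 + 2 a_1 + a_0 = 0  ->  2 a_2 = -2 a_1 - a_0 = 0  ->  a_2 = 0
  x^1: 6 a_3 + 4 a_2 + a_1 = 0  ->  6 a_3 = -4 a_2 - a_1 = 1  ->  a_3 = 1/6
  x^2: 12 a_4 + 6 a_3 + a_2 = 0  ->  12 a_4 = -6 a_3 - a_2 = -1  ->  a_4 = -1/12
Truncated series: y(x) = 2 - x + (1/6) x^3 - (1/12) x^4 + O(x^5).

a_0 = 2; a_1 = -1; a_2 = 0; a_3 = 1/6; a_4 = -1/12


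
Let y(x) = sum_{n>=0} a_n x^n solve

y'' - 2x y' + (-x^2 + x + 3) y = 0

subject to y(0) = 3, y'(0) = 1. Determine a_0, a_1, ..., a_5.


Ansatz: y(x) = sum_{n>=0} a_n x^n, so y'(x) = sum_{n>=1} n a_n x^(n-1) and y''(x) = sum_{n>=2} n(n-1) a_n x^(n-2).
Substitute into P(x) y'' + Q(x) y' + R(x) y = 0 with P(x) = 1, Q(x) = -2x, R(x) = -x^2 + x + 3, and match powers of x.
Initial conditions: a_0 = 3, a_1 = 1.
Setting the coefficient of each power of x to zero and solving order by order (substituting the coefficients already found):
  x^0: 2 a_2 + 3 a_0 = 0  ->  2 a_2 = -3 a_0 = -9  ->  a_2 = -9/2
  x^1: 6 a_3 + a_1 + a_0 = 0  ->  6 a_3 = -a_1 - a_0 = -4  ->  a_3 = -2/3
  x^2: 12 a_4 - a_2 + a_1 - a_0 = 0  ->  12 a_4 = a_2 - a_1 + a_0 = -5/2  ->  a_4 = -5/24
  x^3: 20 a_5 - 3 a_3 + a_2 - a_1 = 0  ->  20 a_5 = 3 a_3 - a_2 + a_1 = 7/2  ->  a_5 = 7/40
Truncated series: y(x) = 3 + x - (9/2) x^2 - (2/3) x^3 - (5/24) x^4 + (7/40) x^5 + O(x^6).

a_0 = 3; a_1 = 1; a_2 = -9/2; a_3 = -2/3; a_4 = -5/24; a_5 = 7/40


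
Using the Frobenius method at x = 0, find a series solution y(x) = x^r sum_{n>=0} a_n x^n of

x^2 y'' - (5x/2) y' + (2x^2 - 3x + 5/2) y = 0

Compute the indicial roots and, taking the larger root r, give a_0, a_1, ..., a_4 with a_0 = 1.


Write in Frobenius form y'' + (p(x)/x) y' + (q(x)/x^2) y = 0:
  p(x) = -5/2,  q(x) = 2x^2 - 3x + 5/2.
Indicial equation: r(r-1) + (-5/2) r + (5/2) = 0 -> roots r_1 = 5/2, r_2 = 1.
Take r = r_1 = 5/2. Let y(x) = x^r sum_{n>=0} a_n x^n with a_0 = 1.
Substitute y = x^r sum a_n x^n and match x^{r+n}. The recurrence is
  D(n) a_n - 3 a_{n-1} + 2 a_{n-2} = 0,  where D(n) = (r+n)(r+n-1) + (-5/2)(r+n) + (5/2).
  a_n = [3 a_{n-1} - 2 a_{n-2}] / D(n).
Since the indicial polynomial factors as (r - r_1)(r - r_2), D(n) = (r_1 + n - r_1)(r_1 + n - r_2) = n(n + 3/2).
Evaluating step by step (a_0 = 1):
  n = 1: D(1) = 1(1 + 3/2) = 5/2; numerator = 3(1) = 3; a_1 = (3)/(5/2) = 6/5
  n = 2: D(2) = 2(2 + 3/2) = 7; numerator = 3(6/5) - 2(1) = 8/5; a_2 = (8/5)/(7) = 8/35
  n = 3: D(3) = 3(3 + 3/2) = 27/2; numerator = 3(8/35) - 2(6/5) = -12/7; a_3 = (-12/7)/(27/2) = -8/63
  n = 4: D(4) = 4(4 + 3/2) = 22; numerator = 3(-8/63) - 2(8/35) = -88/105; a_4 = (-88/105)/(22) = -4/105

r = 5/2; a_0 = 1; a_1 = 6/5; a_2 = 8/35; a_3 = -8/63; a_4 = -4/105


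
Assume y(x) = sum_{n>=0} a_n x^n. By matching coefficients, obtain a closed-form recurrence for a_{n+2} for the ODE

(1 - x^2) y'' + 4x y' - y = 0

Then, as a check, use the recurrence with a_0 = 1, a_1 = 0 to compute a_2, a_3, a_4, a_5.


Substitute y = sum_n a_n x^n.
(1 - 1 x^2) y'' contributes (n+2)(n+1) a_{n+2} - n(n-1) a_n at x^n.
4 x y'(x) contributes 4 n a_n at x^n.
-y(x) contributes -1 a_n at x^n.
Matching x^n: (n+2)(n+1) a_{n+2} + (-n(n-1) + 4 n - 1) a_n = 0.
Thus a_{n+2} = (n(n-1) - 4 n + 1) / ((n+1)(n+2)) * a_n.

Check with a_0 = 1, a_1 = 0 (apply the recurrence for n = 0, 1, 2, 3): a_0 = 1, a_1 = 0, a_2 = 1/2, a_3 = 0, a_4 = -5/24, a_5 = 0.

a_(n+2) = (n(n-1) - 4 n + 1) / ((n+1)(n+2)) * a_n; check: a_0 = 1, a_1 = 0, a_2 = 1/2, a_3 = 0, a_4 = -5/24, a_5 = 0


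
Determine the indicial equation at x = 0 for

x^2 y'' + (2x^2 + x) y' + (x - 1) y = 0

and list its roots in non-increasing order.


Divide by x^2 to reach normal form y'' + P_1(x) y' + P_2(x) y = 0 with P_1(x) = 2 + 1/x and P_2(x) = 1/x - 1/x^2.
x = 0 is a singular point because the y'-coefficient 2 + 1/x has a pole at x = 0 and the y-coefficient 1/x - 1/x^2 has a pole at x = 0.
It is a regular singular point because x P_1(x) = p(x) = 2x + 1 and x^2 P_2(x) = q(x) = x - 1 are polynomials, hence analytic at x = 0.
p(0) = 1,  q(0) = -1.
Indicial equation: r(r-1) + p(0) r + q(0) = 0, i.e. r^2 + (p(0) - 1) r + q(0) = 0, i.e. r^2 - 1 = 0.
Discriminant: (0)^2 - 4(-1) = 4, so r = (0 ± 2)/2.
Solving: r_1 = 1, r_2 = -1.

indicial: r^2 - 1 = 0; roots r_1 = 1, r_2 = -1


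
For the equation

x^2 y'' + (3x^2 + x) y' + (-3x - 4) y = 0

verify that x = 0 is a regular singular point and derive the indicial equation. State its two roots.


Divide by x^2 to reach normal form y'' + P_1(x) y' + P_2(x) y = 0 with P_1(x) = 3 + 1/x and P_2(x) = -3/x - 4/x^2.
x = 0 is a singular point because the y'-coefficient 3 + 1/x has a pole at x = 0 and the y-coefficient -3/x - 4/x^2 has a pole at x = 0.
It is a regular singular point because x P_1(x) = p(x) = 3x + 1 and x^2 P_2(x) = q(x) = -3x - 4 are polynomials, hence analytic at x = 0.
p(0) = 1,  q(0) = -4.
Indicial equation: r(r-1) + p(0) r + q(0) = 0, i.e. r^2 + (p(0) - 1) r + q(0) = 0, i.e. r^2 - 4 = 0.
Discriminant: (0)^2 - 4(-4) = 16, so r = (0 ± 4)/2.
Solving: r_1 = 2, r_2 = -2.

indicial: r^2 - 4 = 0; roots r_1 = 2, r_2 = -2


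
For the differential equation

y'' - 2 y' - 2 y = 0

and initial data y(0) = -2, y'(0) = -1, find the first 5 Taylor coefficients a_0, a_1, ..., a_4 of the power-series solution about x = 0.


Ansatz: y(x) = sum_{n>=0} a_n x^n, so y'(x) = sum_{n>=1} n a_n x^(n-1) and y''(x) = sum_{n>=2} n(n-1) a_n x^(n-2).
Substitute into P(x) y'' + Q(x) y' + R(x) y = 0 with P(x) = 1, Q(x) = -2, R(x) = -2, and match powers of x.
Initial conditions: a_0 = -2, a_1 = -1.
Setting the coefficient of each power of x to zero and solving order by order (substituting the coefficients already found):
  x^0: 2 a_2 - 2 a_1 - 2 a_0 = 0  ->  2 a_2 = 2 a_1 + 2 a_0 = -6  ->  a_2 = -3
  x^1: 6 a_3 - 4 a_2 - 2 a_1 = 0  ->  6 a_3 = 4 a_2 + 2 a_1 = -14  ->  a_3 = -7/3
  x^2: 12 a_4 - 6 a_3 - 2 a_2 = 0  ->  12 a_4 = 6 a_3 + 2 a_2 = -20  ->  a_4 = -5/3
Truncated series: y(x) = -2 - x - 3 x^2 - (7/3) x^3 - (5/3) x^4 + O(x^5).

a_0 = -2; a_1 = -1; a_2 = -3; a_3 = -7/3; a_4 = -5/3


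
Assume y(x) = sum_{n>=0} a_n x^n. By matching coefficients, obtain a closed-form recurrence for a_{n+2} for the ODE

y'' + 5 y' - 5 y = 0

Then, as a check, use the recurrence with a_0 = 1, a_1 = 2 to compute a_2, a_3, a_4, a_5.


Substitute y = sum_n a_n x^n.
y''(x) has coefficient (n+2)(n+1) a_{n+2} at x^n;
5 y'(x) has coefficient 5 (n+1) a_{n+1} at x^n;
-5 y(x) has coefficient -5 a_n at x^n.
Matching x^n: (n+2)(n+1) a_{n+2} + 5 (n+1) a_{n+1} - 5 a_n = 0.
Thus a_{n+2} = [-5 (n+1) a_{n+1} + 5 a_n] / ((n+1)(n+2)).

Check with a_0 = 1, a_1 = 2 (apply the recurrence for n = 0, 1, 2, 3): a_0 = 1, a_1 = 2, a_2 = -5/2, a_3 = 35/6, a_4 = -25/3, a_5 = 235/24.

a_(n+2) = [-5 (n+1) a_(n+1) + 5 a_n] / ((n+1)(n+2)); check: a_0 = 1, a_1 = 2, a_2 = -5/2, a_3 = 35/6, a_4 = -25/3, a_5 = 235/24


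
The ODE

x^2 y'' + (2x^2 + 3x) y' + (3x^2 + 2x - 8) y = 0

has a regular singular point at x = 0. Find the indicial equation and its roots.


Divide by x^2 to reach normal form y'' + P_1(x) y' + P_2(x) y = 0 with P_1(x) = 2 + 3/x and P_2(x) = 3 + 2/x - 8/x^2.
x = 0 is a singular point because the y'-coefficient 2 + 3/x has a pole at x = 0 and the y-coefficient 3 + 2/x - 8/x^2 has a pole at x = 0.
It is a regular singular point because x P_1(x) = p(x) = 2x + 3 and x^2 P_2(x) = q(x) = 3x^2 + 2x - 8 are polynomials, hence analytic at x = 0.
p(0) = 3,  q(0) = -8.
Indicial equation: r(r-1) + p(0) r + q(0) = 0, i.e. r^2 + (p(0) - 1) r + q(0) = 0, i.e. r^2 + 2 r - 8 = 0.
Discriminant: (2)^2 - 4(-8) = 36, so r = (-2 ± 6)/2.
Solving: r_1 = 2, r_2 = -4.

indicial: r^2 + 2 r - 8 = 0; roots r_1 = 2, r_2 = -4


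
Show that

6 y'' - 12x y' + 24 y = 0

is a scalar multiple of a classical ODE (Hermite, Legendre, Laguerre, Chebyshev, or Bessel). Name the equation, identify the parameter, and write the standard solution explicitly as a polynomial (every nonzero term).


All three coefficients share the factor 6; dividing through by 6 gives  y'' - 2x y' + 4 y = 0.
This matches the Hermite equation y'' - 2x y' + 2n y = 0 with 2n = 4, so n = 2; the polynomial solution is H_2(x).
With y = sum_k a_k x^k, matching x^k gives (k+2)(k+1) a_{k+2} = 2(k - n) a_k = 2(k - 2) a_k. The right side vanishes at k = 2, so the series with the parity of 2 terminates at degree 2.
Standard normalization: leading coefficient of H_n is 2^n, so a_2 = 2^2 = 4. Work downward with a_k = (k+1)(k+2) a_{k+2} / (2(k - n)):
  a_0 = (1)(2)(4) / (2(0 - 2)) = 8/(-4) = -2
Hence H_2(x) = 4 x^2 - 2.

H_2(x); series = 4 x^2 - 2


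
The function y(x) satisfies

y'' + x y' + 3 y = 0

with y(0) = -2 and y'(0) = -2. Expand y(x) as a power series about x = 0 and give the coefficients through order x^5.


Ansatz: y(x) = sum_{n>=0} a_n x^n, so y'(x) = sum_{n>=1} n a_n x^(n-1) and y''(x) = sum_{n>=2} n(n-1) a_n x^(n-2).
Substitute into P(x) y'' + Q(x) y' + R(x) y = 0 with P(x) = 1, Q(x) = x, R(x) = 3, and match powers of x.
Initial conditions: a_0 = -2, a_1 = -2.
Setting the coefficient of each power of x to zero and solving order by order (substituting the coefficients already found):
  x^0: 2 a_2 + 3 a_0 = 0  ->  2 a_2 = -3 a_0 = 6  ->  a_2 = 3
  x^1: 6 a_3 + 4 a_1 = 0  ->  6 a_3 = -4 a_1 = 8  ->  a_3 = 4/3
  x^2: 12 a_4 + 5 a_2 = 0  ->  12 a_4 = -5 a_2 = -15  ->  a_4 = -5/4
  x^3: 20 a_5 + 6 a_3 = 0  ->  20 a_5 = -6 a_3 = -8  ->  a_5 = -2/5
Truncated series: y(x) = -2 - 2 x + 3 x^2 + (4/3) x^3 - (5/4) x^4 - (2/5) x^5 + O(x^6).

a_0 = -2; a_1 = -2; a_2 = 3; a_3 = 4/3; a_4 = -5/4; a_5 = -2/5


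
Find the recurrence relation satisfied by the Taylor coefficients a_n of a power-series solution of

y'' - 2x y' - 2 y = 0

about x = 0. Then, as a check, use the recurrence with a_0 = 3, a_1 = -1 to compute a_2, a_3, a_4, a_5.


Substitute y = sum_n a_n x^n.
y''(x) has coefficient (n+2)(n+1) a_{n+2} at x^n;
-2 x y'(x) has coefficient -2 n a_n at x^n (shift);
-2 y(x) has coefficient -2 a_n at x^n.
Matching x^n: (n+2)(n+1) a_{n+2} + (-2n - 2) a_n = 0.
Thus a_{n+2} = (2n + 2) / ((n+1)(n+2)) * a_n.

Check with a_0 = 3, a_1 = -1 (apply the recurrence for n = 0, 1, 2, 3): a_0 = 3, a_1 = -1, a_2 = 3, a_3 = -2/3, a_4 = 3/2, a_5 = -4/15.

a_(n+2) = (2n + 2) / ((n+1)(n+2)) * a_n; check: a_0 = 3, a_1 = -1, a_2 = 3, a_3 = -2/3, a_4 = 3/2, a_5 = -4/15


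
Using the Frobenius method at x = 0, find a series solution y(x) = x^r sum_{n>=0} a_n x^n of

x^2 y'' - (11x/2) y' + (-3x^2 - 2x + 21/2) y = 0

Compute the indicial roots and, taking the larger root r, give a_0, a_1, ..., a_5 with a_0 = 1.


Write in Frobenius form y'' + (p(x)/x) y' + (q(x)/x^2) y = 0:
  p(x) = -11/2,  q(x) = -3x^2 - 2x + 21/2.
Indicial equation: r(r-1) + (-11/2) r + (21/2) = 0 -> roots r_1 = 7/2, r_2 = 3.
Take r = r_1 = 7/2. Let y(x) = x^r sum_{n>=0} a_n x^n with a_0 = 1.
Substitute y = x^r sum a_n x^n and match x^{r+n}. The recurrence is
  D(n) a_n - 2 a_{n-1} - 3 a_{n-2} = 0,  where D(n) = (r+n)(r+n-1) + (-11/2)(r+n) + (21/2).
  a_n = [2 a_{n-1} + 3 a_{n-2}] / D(n).
Since the indicial polynomial factors as (r - r_1)(r - r_2), D(n) = (r_1 + n - r_1)(r_1 + n - r_2) = n(n + 1/2).
Evaluating step by step (a_0 = 1):
  n = 1: D(1) = 1(1 + 1/2) = 3/2; numerator = 2(1) = 2; a_1 = (2)/(3/2) = 4/3
  n = 2: D(2) = 2(2 + 1/2) = 5; numerator = 2(4/3) + 3(1) = 17/3; a_2 = (17/3)/(5) = 17/15
  n = 3: D(3) = 3(3 + 1/2) = 21/2; numerator = 2(17/15) + 3(4/3) = 94/15; a_3 = (94/15)/(21/2) = 188/315
  n = 4: D(4) = 4(4 + 1/2) = 18; numerator = 2(188/315) + 3(17/15) = 1447/315; a_4 = (1447/315)/(18) = 1447/5670
  n = 5: D(5) = 5(5 + 1/2) = 55/2; numerator = 2(1447/5670) + 3(188/315) = 6523/2835; a_5 = (6523/2835)/(55/2) = 1186/14175

r = 7/2; a_0 = 1; a_1 = 4/3; a_2 = 17/15; a_3 = 188/315; a_4 = 1447/5670; a_5 = 1186/14175


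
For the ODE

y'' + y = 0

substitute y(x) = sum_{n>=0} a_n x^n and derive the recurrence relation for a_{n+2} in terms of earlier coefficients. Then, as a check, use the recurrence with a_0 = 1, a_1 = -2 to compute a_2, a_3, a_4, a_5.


Substitute y = sum_n a_n x^n into y'' + (const) y = 0.
y''(x) = sum_{n>=0} (n+2)(n+1) a_{n+2} x^n.
The ODE becomes sum_n [(n+2)(n+1) a_{n+2} + 1 a_n] x^n = 0.
Setting each coefficient to zero gives the recurrence:
  (n+2)(n+1) a_{n+2} + 1 a_n = 0,
  a_{n+2} = -1 / ((n+1)(n+2)) a_n.

Check with a_0 = 1, a_1 = -2 (apply the recurrence for n = 0, 1, 2, 3): a_0 = 1, a_1 = -2, a_2 = -1/2, a_3 = 1/3, a_4 = 1/24, a_5 = -1/60.

a_{n+2} = -1/((n+1)(n+2)) * a_n; check: a_0 = 1, a_1 = -2, a_2 = -1/2, a_3 = 1/3, a_4 = 1/24, a_5 = -1/60


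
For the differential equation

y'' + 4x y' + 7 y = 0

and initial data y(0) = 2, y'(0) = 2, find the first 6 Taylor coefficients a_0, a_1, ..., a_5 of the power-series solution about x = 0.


Ansatz: y(x) = sum_{n>=0} a_n x^n, so y'(x) = sum_{n>=1} n a_n x^(n-1) and y''(x) = sum_{n>=2} n(n-1) a_n x^(n-2).
Substitute into P(x) y'' + Q(x) y' + R(x) y = 0 with P(x) = 1, Q(x) = 4x, R(x) = 7, and match powers of x.
Initial conditions: a_0 = 2, a_1 = 2.
Setting the coefficient of each power of x to zero and solving order by order (substituting the coefficients already found):
  x^0: 2 a_2 + 7 a_0 = 0  ->  2 a_2 = -7 a_0 = -14  ->  a_2 = -7
  x^1: 6 a_3 + 11 a_1 = 0  ->  6 a_3 = -11 a_1 = -22  ->  a_3 = -11/3
  x^2: 12 a_4 + 15 a_2 = 0  ->  12 a_4 = -15 a_2 = 105  ->  a_4 = 35/4
  x^3: 20 a_5 + 19 a_3 = 0  ->  20 a_5 = -19 a_3 = 209/3  ->  a_5 = 209/60
Truncated series: y(x) = 2 + 2 x - 7 x^2 - (11/3) x^3 + (35/4) x^4 + (209/60) x^5 + O(x^6).

a_0 = 2; a_1 = 2; a_2 = -7; a_3 = -11/3; a_4 = 35/4; a_5 = 209/60


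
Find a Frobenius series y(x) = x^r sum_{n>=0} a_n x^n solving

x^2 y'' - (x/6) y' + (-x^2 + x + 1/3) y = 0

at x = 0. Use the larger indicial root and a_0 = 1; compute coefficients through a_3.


Write in Frobenius form y'' + (p(x)/x) y' + (q(x)/x^2) y = 0:
  p(x) = -1/6,  q(x) = -x^2 + x + 1/3.
Indicial equation: r(r-1) + (-1/6) r + (1/3) = 0 -> roots r_1 = 2/3, r_2 = 1/2.
Take r = r_1 = 2/3. Let y(x) = x^r sum_{n>=0} a_n x^n with a_0 = 1.
Substitute y = x^r sum a_n x^n and match x^{r+n}. The recurrence is
  D(n) a_n + 1 a_{n-1} - 1 a_{n-2} = 0,  where D(n) = (r+n)(r+n-1) + (-1/6)(r+n) + (1/3).
  a_n = [-1 a_{n-1} + 1 a_{n-2}] / D(n).
Since the indicial polynomial factors as (r - r_1)(r - r_2), D(n) = (r_1 + n - r_1)(r_1 + n - r_2) = n(n + 1/6).
Evaluating step by step (a_0 = 1):
  n = 1: D(1) = 1(1 + 1/6) = 7/6; numerator = -1(1) = -1; a_1 = (-1)/(7/6) = -6/7
  n = 2: D(2) = 2(2 + 1/6) = 13/3; numerator = -1(-6/7) + 1(1) = 13/7; a_2 = (13/7)/(13/3) = 3/7
  n = 3: D(3) = 3(3 + 1/6) = 19/2; numerator = -1(3/7) + 1(-6/7) = -9/7; a_3 = (-9/7)/(19/2) = -18/133

r = 2/3; a_0 = 1; a_1 = -6/7; a_2 = 3/7; a_3 = -18/133


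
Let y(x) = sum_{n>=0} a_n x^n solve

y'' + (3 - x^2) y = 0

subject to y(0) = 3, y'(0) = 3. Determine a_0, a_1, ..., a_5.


Ansatz: y(x) = sum_{n>=0} a_n x^n, so y'(x) = sum_{n>=1} n a_n x^(n-1) and y''(x) = sum_{n>=2} n(n-1) a_n x^(n-2).
Substitute into P(x) y'' + Q(x) y' + R(x) y = 0 with P(x) = 1, Q(x) = 0, R(x) = 3 - x^2, and match powers of x.
Initial conditions: a_0 = 3, a_1 = 3.
Setting the coefficient of each power of x to zero and solving order by order (substituting the coefficients already found):
  x^0: 2 a_2 + 3 a_0 = 0  ->  2 a_2 = -3 a_0 = -9  ->  a_2 = -9/2
  x^1: 6 a_3 + 3 a_1 = 0  ->  6 a_3 = -3 a_1 = -9  ->  a_3 = -3/2
  x^2: 12 a_4 + 3 a_2 - a_0 = 0  ->  12 a_4 = -3 a_2 + a_0 = 33/2  ->  a_4 = 11/8
  x^3: 20 a_5 + 3 a_3 - a_1 = 0  ->  20 a_5 = -3 a_3 + a_1 = 15/2  ->  a_5 = 3/8
Truncated series: y(x) = 3 + 3 x - (9/2) x^2 - (3/2) x^3 + (11/8) x^4 + (3/8) x^5 + O(x^6).

a_0 = 3; a_1 = 3; a_2 = -9/2; a_3 = -3/2; a_4 = 11/8; a_5 = 3/8


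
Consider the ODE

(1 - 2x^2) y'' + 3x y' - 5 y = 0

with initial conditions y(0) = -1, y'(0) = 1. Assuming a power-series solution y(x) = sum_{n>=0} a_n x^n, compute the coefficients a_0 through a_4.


Ansatz: y(x) = sum_{n>=0} a_n x^n, so y'(x) = sum_{n>=1} n a_n x^(n-1) and y''(x) = sum_{n>=2} n(n-1) a_n x^(n-2).
Substitute into P(x) y'' + Q(x) y' + R(x) y = 0 with P(x) = 1 - 2x^2, Q(x) = 3x, R(x) = -5, and match powers of x.
Initial conditions: a_0 = -1, a_1 = 1.
Setting the coefficient of each power of x to zero and solving order by order (substituting the coefficients already found):
  x^0: 2 a_2 - 5 a_0 = 0  ->  2 a_2 = 5 a_0 = -5  ->  a_2 = -5/2
  x^1: 6 a_3 - 2 a_1 = 0  ->  6 a_3 = 2 a_1 = 2  ->  a_3 = 1/3
  x^2: 12 a_4 - 3 a_2 = 0  ->  12 a_4 = 3 a_2 = -15/2  ->  a_4 = -5/8
Truncated series: y(x) = -1 + x - (5/2) x^2 + (1/3) x^3 - (5/8) x^4 + O(x^5).

a_0 = -1; a_1 = 1; a_2 = -5/2; a_3 = 1/3; a_4 = -5/8


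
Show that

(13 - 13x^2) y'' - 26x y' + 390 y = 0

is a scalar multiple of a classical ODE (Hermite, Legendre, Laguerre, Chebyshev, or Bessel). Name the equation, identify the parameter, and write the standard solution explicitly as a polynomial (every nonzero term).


All three coefficients share the factor 13; dividing through by 13 gives  (1 - x^2) y'' - 2x y' + 30 y = 0.
This matches the Legendre equation (1 - x^2) y'' - 2x y' + n(n+1) y = 0 (note the -2x y' term) with n(n+1) = 30, so n = 5; the polynomial solution is P_5(x).
With y = sum_k a_k x^k, matching x^k gives (k+2)(k+1) a_{k+2} = [k(k+1) - n(n+1)] a_k = (k - 5)(k + 6) a_k. The right side vanishes at k = 5, so the series with the parity of 5 terminates at degree 5.
Standard normalization (P_n(1) = 1): leading coefficient (2n)!/(2^n (n!)^2) = 3628800/(32*14400) = 63/8, so a_5 = 63/8. Work downward with a_k = (k+1)(k+2) a_{k+2} / ((k - 5)(k + 6)):
  a_3 = (4)(5)(63/8) / ((3 - 5)(3 + 6)) = (315/2)/(-18) = -35/4
  a_1 = (2)(3)(-35/4) / ((1 - 5)(1 + 6)) = (-105/2)/(-28) = 15/8
Hence P_5(x) = 63 x^5/8 - 35 x^3/4 + 15 x/8.

P_5(x); series = 63 x^5/8 - 35 x^3/4 + 15 x/8


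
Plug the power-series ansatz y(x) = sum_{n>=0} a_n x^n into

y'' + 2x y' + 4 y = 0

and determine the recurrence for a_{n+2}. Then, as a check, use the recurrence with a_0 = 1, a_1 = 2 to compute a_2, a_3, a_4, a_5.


Substitute y = sum_n a_n x^n.
y''(x) has coefficient (n+2)(n+1) a_{n+2} at x^n;
2 x y'(x) has coefficient 2 n a_n at x^n (shift);
4 y(x) has coefficient 4 a_n at x^n.
Matching x^n: (n+2)(n+1) a_{n+2} + (2n + 4) a_n = 0.
Thus a_{n+2} = (-2n - 4) / ((n+1)(n+2)) * a_n.

Check with a_0 = 1, a_1 = 2 (apply the recurrence for n = 0, 1, 2, 3): a_0 = 1, a_1 = 2, a_2 = -2, a_3 = -2, a_4 = 4/3, a_5 = 1.

a_(n+2) = (-2n - 4) / ((n+1)(n+2)) * a_n; check: a_0 = 1, a_1 = 2, a_2 = -2, a_3 = -2, a_4 = 4/3, a_5 = 1


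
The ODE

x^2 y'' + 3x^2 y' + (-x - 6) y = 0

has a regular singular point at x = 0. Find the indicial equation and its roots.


Divide by x^2 to reach normal form y'' + P_1(x) y' + P_2(x) y = 0 with P_1(x) = 3 and P_2(x) = -1/x - 6/x^2.
x = 0 is a singular point because the y-coefficient -1/x - 6/x^2 has a pole at x = 0.
It is a regular singular point because x P_1(x) = p(x) = 3x and x^2 P_2(x) = q(x) = -x - 6 are polynomials, hence analytic at x = 0.
p(0) = 0,  q(0) = -6.
Indicial equation: r(r-1) + p(0) r + q(0) = 0, i.e. r^2 + (p(0) - 1) r + q(0) = 0, i.e. r^2 - 1 r - 6 = 0.
Discriminant: (-1)^2 - 4(-6) = 25, so r = (1 ± 5)/2.
Solving: r_1 = 3, r_2 = -2.

indicial: r^2 - 1 r - 6 = 0; roots r_1 = 3, r_2 = -2
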